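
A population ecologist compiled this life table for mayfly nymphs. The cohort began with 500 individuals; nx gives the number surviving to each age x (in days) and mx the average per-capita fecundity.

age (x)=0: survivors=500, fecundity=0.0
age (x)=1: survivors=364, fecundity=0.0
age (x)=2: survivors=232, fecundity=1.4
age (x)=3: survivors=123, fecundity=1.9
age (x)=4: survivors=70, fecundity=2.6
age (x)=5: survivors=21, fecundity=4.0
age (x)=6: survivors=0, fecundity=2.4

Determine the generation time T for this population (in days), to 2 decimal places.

lx = nx/n0 = nx/500: 1, 0.728, 0.464, 0.246, 0.14, 0.042, 0
lx·mx: 0, 0, 0.6496, 0.4674, 0.364, 0.168, 0 → R0 = 1.649
x·lx·mx: 0, 0, 1.2992, 1.4022, 1.456, 0.84, 0 → Σ = 4.9974
T = 4.9974 / 1.649 = 3.030564… → 3.03

3.03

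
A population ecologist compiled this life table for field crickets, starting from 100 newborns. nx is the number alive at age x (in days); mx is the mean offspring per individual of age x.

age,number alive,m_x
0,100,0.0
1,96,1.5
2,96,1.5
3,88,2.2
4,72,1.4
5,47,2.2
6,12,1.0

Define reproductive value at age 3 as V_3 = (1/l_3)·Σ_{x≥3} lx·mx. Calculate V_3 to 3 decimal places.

lx = nx/n0 = nx/100: 1, 0.96, 0.96, 0.88, 0.72, 0.47, 0.12
lx·mx for x ≥ 3: 1.936, 1.008, 1.034, 0.12 → sum = 4.098
V_3 = 4.098 / l_3 = 4.098 / 0.88 = 4.656818… → 4.657

4.657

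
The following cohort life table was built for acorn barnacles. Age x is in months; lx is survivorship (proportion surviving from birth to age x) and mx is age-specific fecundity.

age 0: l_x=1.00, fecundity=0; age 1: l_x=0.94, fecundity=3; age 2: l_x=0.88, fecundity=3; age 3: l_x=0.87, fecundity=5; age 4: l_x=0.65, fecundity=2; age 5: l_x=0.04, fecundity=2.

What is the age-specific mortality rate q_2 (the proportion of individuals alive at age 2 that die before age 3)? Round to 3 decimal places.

q_2 = (l_2 − l_3) / l_2 = (0.88 − 0.87) / 0.88
     = 0.01 / 0.88 = 0.011364… → 0.011

0.011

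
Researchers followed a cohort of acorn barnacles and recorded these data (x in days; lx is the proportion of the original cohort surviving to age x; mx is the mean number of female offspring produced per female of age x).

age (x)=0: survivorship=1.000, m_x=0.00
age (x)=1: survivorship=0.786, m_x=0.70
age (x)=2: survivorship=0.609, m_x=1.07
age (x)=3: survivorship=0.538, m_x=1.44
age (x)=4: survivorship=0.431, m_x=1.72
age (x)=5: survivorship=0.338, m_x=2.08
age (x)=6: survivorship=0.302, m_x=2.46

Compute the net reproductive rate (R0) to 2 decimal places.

4.16

lx·mx by age: 0, 0.5502, 0.65163, 0.77472, 0.74132, 0.70304, 0.74292
R0 = Σ lx·mx = 4.16383 → 4.16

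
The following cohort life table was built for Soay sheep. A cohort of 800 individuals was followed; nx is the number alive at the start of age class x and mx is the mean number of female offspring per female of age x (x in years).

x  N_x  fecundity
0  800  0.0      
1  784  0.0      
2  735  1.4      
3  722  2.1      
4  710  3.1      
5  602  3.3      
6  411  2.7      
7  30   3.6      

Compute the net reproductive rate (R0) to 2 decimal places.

9.94

lx = nx/n0 = nx/800: 1, 0.98, 0.91875, 0.9025, 0.8875, 0.7525, 0.51375, 0.0375
lx·mx by age: 0, 0, 1.28625, 1.89525, 2.75125, 2.48325, 1.387125, 0.135
R0 = Σ lx·mx = 9.938125 → 9.94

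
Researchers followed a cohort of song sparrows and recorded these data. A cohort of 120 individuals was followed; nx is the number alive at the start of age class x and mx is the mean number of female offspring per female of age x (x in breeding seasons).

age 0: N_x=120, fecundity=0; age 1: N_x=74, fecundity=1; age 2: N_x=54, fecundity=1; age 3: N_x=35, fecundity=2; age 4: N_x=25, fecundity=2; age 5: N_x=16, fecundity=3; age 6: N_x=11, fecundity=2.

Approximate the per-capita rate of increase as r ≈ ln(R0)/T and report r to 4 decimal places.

lx = nx/n0 = nx/120: 1, 0.61667…, 0.45, 0.29167…, 0.20833…, 0.13333…, 0.09167…
R0 = Σ lx·mx = 0 + 0.61667… + 0.45 + 0.58333… + 0.41667… + 0.4… + 0.18333… = 2.65…
Σ x·lx·mx = 8.033333…; T = 8.033333…/2.65… = 3.03145…
r ≈ ln(R0)/T = ln(2.65…)/3.03145… = 0.321483… → 0.3215

0.3215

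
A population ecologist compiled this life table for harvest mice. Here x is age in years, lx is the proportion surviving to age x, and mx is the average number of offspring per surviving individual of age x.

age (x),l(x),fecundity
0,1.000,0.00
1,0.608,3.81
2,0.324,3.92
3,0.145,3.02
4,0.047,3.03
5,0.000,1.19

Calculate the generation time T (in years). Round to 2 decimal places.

1.62

lx·mx: 0, 2.31648, 1.27008, 0.4379, 0.14241, 0 → R0 = 4.16687
x·lx·mx: 0, 2.31648, 2.54016, 1.3137, 0.56964, 0 → Σ = 6.73998
T = 6.73998 / 4.16687 = 1.617516… → 1.62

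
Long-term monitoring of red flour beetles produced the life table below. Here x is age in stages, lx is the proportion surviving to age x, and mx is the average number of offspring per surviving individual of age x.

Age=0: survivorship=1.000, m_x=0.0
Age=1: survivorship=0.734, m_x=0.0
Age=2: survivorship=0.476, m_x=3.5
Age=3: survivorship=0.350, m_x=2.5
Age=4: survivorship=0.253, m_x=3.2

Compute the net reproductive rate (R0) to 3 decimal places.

lx·mx by age: 0, 0, 1.666, 0.875, 0.8096
R0 = Σ lx·mx = 3.3506 → 3.351

3.351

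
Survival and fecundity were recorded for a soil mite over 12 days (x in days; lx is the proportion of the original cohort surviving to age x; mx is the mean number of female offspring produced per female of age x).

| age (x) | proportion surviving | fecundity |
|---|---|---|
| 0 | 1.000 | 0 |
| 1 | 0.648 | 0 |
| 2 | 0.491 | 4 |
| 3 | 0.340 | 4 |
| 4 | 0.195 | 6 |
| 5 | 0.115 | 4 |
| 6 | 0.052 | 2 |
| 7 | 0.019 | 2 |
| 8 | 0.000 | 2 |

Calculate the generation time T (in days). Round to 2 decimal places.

lx·mx: 0, 0, 1.964, 1.36, 1.17, 0.46, 0.104, 0.038, 0 → R0 = 5.096
x·lx·mx: 0, 0, 3.928, 4.08, 4.68, 2.3, 0.624, 0.266, 0 → Σ = 15.878
T = 15.878 / 5.096 = 3.115777… → 3.12

3.12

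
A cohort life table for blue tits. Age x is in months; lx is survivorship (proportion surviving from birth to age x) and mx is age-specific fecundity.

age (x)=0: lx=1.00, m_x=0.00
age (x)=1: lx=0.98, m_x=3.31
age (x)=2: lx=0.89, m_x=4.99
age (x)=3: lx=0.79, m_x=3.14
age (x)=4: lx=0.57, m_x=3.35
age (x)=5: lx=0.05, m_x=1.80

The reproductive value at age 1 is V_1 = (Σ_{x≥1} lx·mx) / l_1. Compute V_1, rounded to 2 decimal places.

lx·mx for x ≥ 1: 3.2438, 4.4411, 2.4806, 1.9095, 0.09 → sum = 12.165
V_1 = 12.165 / l_1 = 12.165 / 0.98 = 12.413265… → 12.41

12.41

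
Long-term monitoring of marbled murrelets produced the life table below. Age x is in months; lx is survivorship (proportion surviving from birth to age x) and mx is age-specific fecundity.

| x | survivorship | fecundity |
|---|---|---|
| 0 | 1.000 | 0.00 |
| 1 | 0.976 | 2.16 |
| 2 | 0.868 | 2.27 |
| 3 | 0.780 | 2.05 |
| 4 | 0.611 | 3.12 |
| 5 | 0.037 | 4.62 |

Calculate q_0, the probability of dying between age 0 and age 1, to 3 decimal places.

q_0 = (l_0 − l_1) / l_0 = (1 − 0.976) / 1
     = 0.024 / 1 = 0.024 → 0.024

0.024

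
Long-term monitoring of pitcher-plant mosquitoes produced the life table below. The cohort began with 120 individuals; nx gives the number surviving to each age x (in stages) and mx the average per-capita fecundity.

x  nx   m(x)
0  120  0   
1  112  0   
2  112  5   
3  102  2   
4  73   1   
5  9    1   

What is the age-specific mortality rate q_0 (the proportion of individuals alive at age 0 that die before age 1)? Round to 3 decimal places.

lx = nx/n0 = nx/120: 1, 0.93333…, 0.93333…, 0.85, 0.60833…, 0.075
q_0 = (l_0 − l_1) / l_0 = (1 − 0.933333…) / 1
     = 0.066667… / 1 = 0.066667… → 0.067

0.067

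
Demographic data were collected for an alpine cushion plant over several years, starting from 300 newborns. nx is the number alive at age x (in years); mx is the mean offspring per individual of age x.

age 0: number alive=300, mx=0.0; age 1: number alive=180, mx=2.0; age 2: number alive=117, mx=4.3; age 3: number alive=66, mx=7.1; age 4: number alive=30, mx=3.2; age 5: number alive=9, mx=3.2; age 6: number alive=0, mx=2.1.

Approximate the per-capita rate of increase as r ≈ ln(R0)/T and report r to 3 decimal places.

0.697

lx = nx/n0 = nx/300: 1, 0.6, 0.39, 0.22, 0.1, 0.03, 0
R0 = Σ lx·mx = 0 + 1.2 + 1.677 + 1.562 + 0.32 + 0.096 + 0 = 4.855
Σ x·lx·mx = 11; T = 11/4.855 = 2.26571…
r ≈ ln(R0)/T = ln(4.855)/2.26571… = 0.69736… → 0.697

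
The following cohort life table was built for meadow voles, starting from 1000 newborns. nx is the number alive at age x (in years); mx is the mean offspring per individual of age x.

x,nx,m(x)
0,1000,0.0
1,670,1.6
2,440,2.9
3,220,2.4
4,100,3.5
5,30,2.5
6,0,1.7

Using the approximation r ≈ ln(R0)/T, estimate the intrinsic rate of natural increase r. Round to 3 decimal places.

0.565

lx = nx/n0 = nx/1000: 1, 0.67, 0.44, 0.22, 0.1, 0.03, 0
R0 = Σ lx·mx = 0 + 1.072 + 1.276 + 0.528 + 0.35 + 0.075 + 0 = 3.301
Σ x·lx·mx = 6.983; T = 6.983/3.301 = 2.11542…
r ≈ ln(R0)/T = ln(3.301)/2.11542… = 0.56453… → 0.565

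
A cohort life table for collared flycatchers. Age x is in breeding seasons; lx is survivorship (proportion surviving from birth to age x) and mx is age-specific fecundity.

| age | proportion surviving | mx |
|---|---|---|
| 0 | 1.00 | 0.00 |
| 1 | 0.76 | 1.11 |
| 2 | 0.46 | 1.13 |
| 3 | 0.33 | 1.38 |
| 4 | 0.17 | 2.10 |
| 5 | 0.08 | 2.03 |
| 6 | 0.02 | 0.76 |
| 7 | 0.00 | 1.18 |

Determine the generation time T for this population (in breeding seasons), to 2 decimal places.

lx·mx: 0, 0.8436, 0.5198, 0.4554, 0.357, 0.1624, 0.0152, 0 → R0 = 2.3534
x·lx·mx: 0, 0.8436, 1.0396, 1.3662, 1.428, 0.812, 0.0912, 0 → Σ = 5.5806
T = 5.5806 / 2.3534 = 2.371293… → 2.37

2.37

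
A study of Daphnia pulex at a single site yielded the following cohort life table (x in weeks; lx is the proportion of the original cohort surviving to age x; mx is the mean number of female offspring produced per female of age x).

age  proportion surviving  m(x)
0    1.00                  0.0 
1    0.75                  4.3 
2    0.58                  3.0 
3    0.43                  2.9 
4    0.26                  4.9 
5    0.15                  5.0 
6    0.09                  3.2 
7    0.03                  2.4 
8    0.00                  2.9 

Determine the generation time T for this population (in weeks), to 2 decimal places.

lx·mx: 0, 3.225, 1.74, 1.247, 1.274, 0.75, 0.288, 0.072, 0 → R0 = 8.596
x·lx·mx: 0, 3.225, 3.48, 3.741, 5.096, 3.75, 1.728, 0.504, 0 → Σ = 21.524
T = 21.524 / 8.596 = 2.503955… → 2.50

2.50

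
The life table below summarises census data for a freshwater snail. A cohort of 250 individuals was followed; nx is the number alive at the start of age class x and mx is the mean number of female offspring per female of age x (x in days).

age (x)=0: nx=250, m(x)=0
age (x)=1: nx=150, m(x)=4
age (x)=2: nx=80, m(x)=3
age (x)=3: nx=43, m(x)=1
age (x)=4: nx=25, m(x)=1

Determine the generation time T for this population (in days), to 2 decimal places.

1.44

lx = nx/n0 = nx/250: 1, 0.6, 0.32, 0.172, 0.1
lx·mx: 0, 2.4, 0.96, 0.172, 0.1 → R0 = 3.632
x·lx·mx: 0, 2.4, 1.92, 0.516, 0.4 → Σ = 5.236
T = 5.236 / 3.632 = 1.44163… → 1.44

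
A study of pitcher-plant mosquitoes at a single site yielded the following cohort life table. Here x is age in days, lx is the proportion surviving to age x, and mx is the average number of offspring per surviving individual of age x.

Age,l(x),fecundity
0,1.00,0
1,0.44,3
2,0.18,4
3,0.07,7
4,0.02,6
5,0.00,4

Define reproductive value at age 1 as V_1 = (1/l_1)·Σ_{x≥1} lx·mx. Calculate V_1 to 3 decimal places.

lx·mx for x ≥ 1: 1.32, 0.72, 0.49, 0.12, 0 → sum = 2.65
V_1 = 2.65 / l_1 = 2.65 / 0.44 = 6.022727… → 6.023

6.023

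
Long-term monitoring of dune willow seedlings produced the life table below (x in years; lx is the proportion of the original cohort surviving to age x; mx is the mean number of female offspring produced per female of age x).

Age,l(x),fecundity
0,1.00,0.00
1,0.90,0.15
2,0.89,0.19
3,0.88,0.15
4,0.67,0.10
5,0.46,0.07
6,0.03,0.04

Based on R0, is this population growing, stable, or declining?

R0 = Σ lx·mx = 0 + 0.135 + 0.1691 + 0.132 + 0.067 + 0.0322 + 0.0012 = 0.5365
R0 < 1, so the population is declining.

declining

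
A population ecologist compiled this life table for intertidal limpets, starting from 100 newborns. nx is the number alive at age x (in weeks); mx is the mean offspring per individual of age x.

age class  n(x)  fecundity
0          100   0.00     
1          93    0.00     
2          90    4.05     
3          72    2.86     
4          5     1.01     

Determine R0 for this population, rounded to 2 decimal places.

5.75

lx = nx/n0 = nx/100: 1, 0.93, 0.9, 0.72, 0.05
lx·mx by age: 0, 0, 3.645, 2.0592, 0.0505
R0 = Σ lx·mx = 5.7547 → 5.75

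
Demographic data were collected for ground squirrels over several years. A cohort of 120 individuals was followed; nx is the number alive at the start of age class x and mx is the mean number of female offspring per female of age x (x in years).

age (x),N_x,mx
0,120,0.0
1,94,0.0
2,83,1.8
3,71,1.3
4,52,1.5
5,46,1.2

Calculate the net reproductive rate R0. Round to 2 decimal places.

lx = nx/n0 = nx/120: 1, 0.78333…, 0.69167…, 0.59167…, 0.43333…, 0.38333…
lx·mx by age: 0, 0, 1.245…, 0.769167…, 0.65…, 0.46…
R0 = Σ lx·mx = 3.124167… → 3.12

3.12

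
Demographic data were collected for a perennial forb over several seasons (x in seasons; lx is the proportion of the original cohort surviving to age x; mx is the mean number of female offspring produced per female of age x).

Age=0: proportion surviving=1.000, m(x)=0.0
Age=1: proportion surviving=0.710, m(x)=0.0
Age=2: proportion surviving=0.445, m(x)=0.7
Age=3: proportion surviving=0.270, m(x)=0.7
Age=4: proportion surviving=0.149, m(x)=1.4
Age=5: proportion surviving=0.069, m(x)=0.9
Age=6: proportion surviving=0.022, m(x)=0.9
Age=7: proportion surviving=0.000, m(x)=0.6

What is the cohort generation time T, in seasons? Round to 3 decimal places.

3.102

lx·mx: 0, 0, 0.3115, 0.189, 0.2086, 0.0621, 0.0198, 0 → R0 = 0.791
x·lx·mx: 0, 0, 0.623, 0.567, 0.8344, 0.3105, 0.1188, 0 → Σ = 2.4537
T = 2.4537 / 0.791 = 3.102023… → 3.102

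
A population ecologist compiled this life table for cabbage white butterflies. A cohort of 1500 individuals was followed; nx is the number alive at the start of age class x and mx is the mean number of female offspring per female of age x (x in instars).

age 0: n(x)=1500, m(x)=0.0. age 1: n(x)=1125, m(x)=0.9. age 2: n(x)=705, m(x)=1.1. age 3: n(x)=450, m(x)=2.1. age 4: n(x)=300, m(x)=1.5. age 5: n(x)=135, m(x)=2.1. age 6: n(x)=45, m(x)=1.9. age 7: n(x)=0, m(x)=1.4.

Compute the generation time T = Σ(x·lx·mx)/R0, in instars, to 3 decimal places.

lx = nx/n0 = nx/1500: 1, 0.75, 0.47, 0.3, 0.2, 0.09, 0.03, 0
lx·mx: 0, 0.675, 0.517, 0.63, 0.3, 0.189, 0.057, 0 → R0 = 2.368
x·lx·mx: 0, 0.675, 1.034, 1.89, 1.2, 0.945, 0.342, 0 → Σ = 6.086
T = 6.086 / 2.368 = 2.570101… → 2.570

2.570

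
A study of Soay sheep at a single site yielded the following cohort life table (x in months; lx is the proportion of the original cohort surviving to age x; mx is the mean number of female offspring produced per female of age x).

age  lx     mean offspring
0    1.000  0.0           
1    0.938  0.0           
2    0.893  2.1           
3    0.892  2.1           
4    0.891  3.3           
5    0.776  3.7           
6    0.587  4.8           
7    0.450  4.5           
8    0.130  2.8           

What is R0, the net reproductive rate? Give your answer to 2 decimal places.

14.77

lx·mx by age: 0, 0, 1.8753, 1.8732, 2.9403, 2.8712, 2.8176, 2.025, 0.364
R0 = Σ lx·mx = 14.7666 → 14.77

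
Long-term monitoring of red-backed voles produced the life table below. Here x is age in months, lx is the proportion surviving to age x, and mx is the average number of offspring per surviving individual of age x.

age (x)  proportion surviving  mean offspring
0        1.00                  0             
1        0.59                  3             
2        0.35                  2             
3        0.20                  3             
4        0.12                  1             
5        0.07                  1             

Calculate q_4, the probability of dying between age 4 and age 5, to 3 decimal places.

q_4 = (l_4 − l_5) / l_4 = (0.12 − 0.07) / 0.12
     = 0.05 / 0.12 = 0.416667… → 0.417

0.417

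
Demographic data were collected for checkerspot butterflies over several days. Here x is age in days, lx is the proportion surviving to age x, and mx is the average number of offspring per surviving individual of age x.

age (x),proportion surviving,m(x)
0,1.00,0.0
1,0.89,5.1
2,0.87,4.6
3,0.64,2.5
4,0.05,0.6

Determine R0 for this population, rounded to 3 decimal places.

lx·mx by age: 0, 4.539, 4.002, 1.6, 0.03
R0 = Σ lx·mx = 10.171 → 10.171

10.171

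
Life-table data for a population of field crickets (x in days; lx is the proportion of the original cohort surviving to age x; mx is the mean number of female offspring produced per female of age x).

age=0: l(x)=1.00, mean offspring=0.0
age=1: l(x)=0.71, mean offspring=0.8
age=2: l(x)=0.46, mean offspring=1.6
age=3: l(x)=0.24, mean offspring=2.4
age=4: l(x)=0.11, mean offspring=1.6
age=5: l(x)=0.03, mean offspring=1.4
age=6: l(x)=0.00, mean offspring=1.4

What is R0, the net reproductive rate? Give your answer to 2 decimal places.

lx·mx by age: 0, 0.568, 0.736, 0.576, 0.176, 0.042, 0
R0 = Σ lx·mx = 2.098 → 2.10

2.10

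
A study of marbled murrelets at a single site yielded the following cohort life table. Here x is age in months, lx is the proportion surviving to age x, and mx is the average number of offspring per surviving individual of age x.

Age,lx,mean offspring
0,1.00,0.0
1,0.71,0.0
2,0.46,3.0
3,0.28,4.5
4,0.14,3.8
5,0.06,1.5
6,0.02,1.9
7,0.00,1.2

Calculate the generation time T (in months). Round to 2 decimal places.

2.83

lx·mx: 0, 0, 1.38, 1.26, 0.532, 0.09, 0.038, 0 → R0 = 3.3
x·lx·mx: 0, 0, 2.76, 3.78, 2.128, 0.45, 0.228, 0 → Σ = 9.346
T = 9.346 / 3.3 = 2.832121… → 2.83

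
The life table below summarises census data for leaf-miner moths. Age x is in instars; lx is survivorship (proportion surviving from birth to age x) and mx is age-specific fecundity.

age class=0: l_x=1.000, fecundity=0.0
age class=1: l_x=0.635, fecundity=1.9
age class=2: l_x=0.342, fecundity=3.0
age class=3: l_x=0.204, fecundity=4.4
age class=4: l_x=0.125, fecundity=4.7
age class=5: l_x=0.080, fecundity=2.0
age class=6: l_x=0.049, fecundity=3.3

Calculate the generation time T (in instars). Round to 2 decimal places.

2.49

lx·mx: 0, 1.2065, 1.026, 0.8976, 0.5875, 0.16, 0.1617 → R0 = 4.0393
x·lx·mx: 0, 1.2065, 2.052, 2.6928, 2.35, 0.8, 0.9702 → Σ = 10.0715
T = 10.0715 / 4.0393 = 2.493378… → 2.49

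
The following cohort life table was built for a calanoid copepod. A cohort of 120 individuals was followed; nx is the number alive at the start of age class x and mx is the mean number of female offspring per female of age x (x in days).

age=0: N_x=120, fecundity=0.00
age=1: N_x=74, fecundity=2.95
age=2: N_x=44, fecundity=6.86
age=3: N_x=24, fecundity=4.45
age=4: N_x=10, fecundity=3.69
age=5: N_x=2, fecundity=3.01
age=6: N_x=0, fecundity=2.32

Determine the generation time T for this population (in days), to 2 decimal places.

1.97

lx = nx/n0 = nx/120: 1, 0.61667…, 0.36667…, 0.2, 0.08333…, 0.01667…, 0
lx·mx: 0, 1.819167…, 2.515333…, 0.89, 0.3075…, 0.050167…, 0 → R0 = 5.582167…
x·lx·mx: 0, 1.819167…, 5.030667…, 2.67, 1.23…, 0.250833…, 0 → Σ = 11.000667…
T = 11.000667… / 5.582167… = 1.97068… → 1.97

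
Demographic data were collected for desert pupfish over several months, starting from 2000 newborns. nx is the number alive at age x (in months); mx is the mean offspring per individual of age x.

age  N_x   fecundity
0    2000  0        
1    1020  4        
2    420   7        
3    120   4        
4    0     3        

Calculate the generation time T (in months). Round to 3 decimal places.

1.520

lx = nx/n0 = nx/2000: 1, 0.51, 0.21, 0.06, 0
lx·mx: 0, 2.04, 1.47, 0.24, 0 → R0 = 3.75
x·lx·mx: 0, 2.04, 2.94, 0.72, 0 → Σ = 5.7
T = 5.7 / 3.75 = 1.52 → 1.520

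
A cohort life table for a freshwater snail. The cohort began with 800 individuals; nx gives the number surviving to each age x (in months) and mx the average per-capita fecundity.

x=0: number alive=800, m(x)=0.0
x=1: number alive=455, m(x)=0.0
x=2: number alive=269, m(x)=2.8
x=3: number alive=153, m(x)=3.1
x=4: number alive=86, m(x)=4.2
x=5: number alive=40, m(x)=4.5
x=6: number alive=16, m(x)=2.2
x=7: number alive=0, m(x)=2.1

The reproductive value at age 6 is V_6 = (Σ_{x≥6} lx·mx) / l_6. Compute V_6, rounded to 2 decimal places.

2.20

lx = nx/n0 = nx/800: 1, 0.56875, 0.33625, 0.19125, 0.1075, 0.05, 0.02, 0
lx·mx for x ≥ 6: 0.044, 0 → sum = 0.044
V_6 = 0.044 / l_6 = 0.044 / 0.02 = 2.2 → 2.20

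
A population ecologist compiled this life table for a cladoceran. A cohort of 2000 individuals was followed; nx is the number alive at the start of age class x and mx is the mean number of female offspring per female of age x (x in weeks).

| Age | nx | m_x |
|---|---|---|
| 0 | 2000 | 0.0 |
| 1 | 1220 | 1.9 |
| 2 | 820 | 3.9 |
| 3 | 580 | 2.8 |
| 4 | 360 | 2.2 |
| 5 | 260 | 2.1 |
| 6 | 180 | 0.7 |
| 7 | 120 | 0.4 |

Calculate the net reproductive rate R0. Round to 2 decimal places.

lx = nx/n0 = nx/2000: 1, 0.61, 0.41, 0.29, 0.18, 0.13, 0.09, 0.06
lx·mx by age: 0, 1.159, 1.599, 0.812, 0.396, 0.273, 0.063, 0.024
R0 = Σ lx·mx = 4.326 → 4.33

4.33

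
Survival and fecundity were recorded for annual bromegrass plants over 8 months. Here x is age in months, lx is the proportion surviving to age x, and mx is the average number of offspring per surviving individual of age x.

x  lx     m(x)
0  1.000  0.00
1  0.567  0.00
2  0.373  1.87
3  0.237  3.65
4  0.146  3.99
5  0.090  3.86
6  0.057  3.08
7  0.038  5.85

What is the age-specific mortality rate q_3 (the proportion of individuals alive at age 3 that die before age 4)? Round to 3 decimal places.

0.384

q_3 = (l_3 − l_4) / l_3 = (0.237 − 0.146) / 0.237
     = 0.091 / 0.237 = 0.383966… → 0.384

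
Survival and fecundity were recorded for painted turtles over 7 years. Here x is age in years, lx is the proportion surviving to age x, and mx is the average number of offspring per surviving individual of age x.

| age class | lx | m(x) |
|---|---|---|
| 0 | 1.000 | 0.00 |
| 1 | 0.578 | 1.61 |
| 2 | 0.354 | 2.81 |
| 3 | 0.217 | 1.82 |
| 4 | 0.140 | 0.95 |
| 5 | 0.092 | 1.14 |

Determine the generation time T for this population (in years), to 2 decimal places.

2.02

lx·mx: 0, 0.93058, 0.99474, 0.39494, 0.133, 0.10488 → R0 = 2.55814
x·lx·mx: 0, 0.93058, 1.98948, 1.18482, 0.532, 0.5244 → Σ = 5.16128
T = 5.16128 / 2.55814 = 2.017591… → 2.02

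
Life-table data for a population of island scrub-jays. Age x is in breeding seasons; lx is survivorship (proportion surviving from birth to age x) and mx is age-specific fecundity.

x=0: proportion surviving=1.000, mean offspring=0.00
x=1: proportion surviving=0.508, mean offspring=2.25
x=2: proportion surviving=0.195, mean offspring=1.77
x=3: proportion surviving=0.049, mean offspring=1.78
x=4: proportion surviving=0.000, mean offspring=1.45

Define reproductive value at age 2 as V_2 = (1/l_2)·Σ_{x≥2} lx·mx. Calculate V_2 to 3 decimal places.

lx·mx for x ≥ 2: 0.34515, 0.08722, 0 → sum = 0.43237
V_2 = 0.43237 / l_2 = 0.43237 / 0.195 = 2.217282… → 2.217

2.217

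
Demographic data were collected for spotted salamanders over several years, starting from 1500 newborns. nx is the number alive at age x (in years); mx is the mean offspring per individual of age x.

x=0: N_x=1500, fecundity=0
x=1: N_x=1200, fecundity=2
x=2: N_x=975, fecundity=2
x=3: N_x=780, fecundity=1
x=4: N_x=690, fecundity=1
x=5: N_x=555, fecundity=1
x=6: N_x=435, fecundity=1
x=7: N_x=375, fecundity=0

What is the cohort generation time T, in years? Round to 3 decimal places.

2.465

lx = nx/n0 = nx/1500: 1, 0.8, 0.65, 0.52, 0.46, 0.37, 0.29, 0.25
lx·mx: 0, 1.6, 1.3, 0.52, 0.46, 0.37, 0.29, 0 → R0 = 4.54
x·lx·mx: 0, 1.6, 2.6, 1.56, 1.84, 1.85, 1.74, 0 → Σ = 11.19
T = 11.19 / 4.54 = 2.464758… → 2.465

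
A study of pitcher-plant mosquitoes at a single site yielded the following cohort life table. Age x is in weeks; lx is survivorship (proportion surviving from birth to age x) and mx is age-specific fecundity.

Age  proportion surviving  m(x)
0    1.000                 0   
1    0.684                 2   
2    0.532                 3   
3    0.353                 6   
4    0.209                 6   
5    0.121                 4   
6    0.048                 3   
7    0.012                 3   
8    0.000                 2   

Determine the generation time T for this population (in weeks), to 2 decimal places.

2.78

lx·mx: 0, 1.368, 1.596, 2.118, 1.254, 0.484, 0.144, 0.036, 0 → R0 = 7
x·lx·mx: 0, 1.368, 3.192, 6.354, 5.016, 2.42, 0.864, 0.252, 0 → Σ = 19.466
T = 19.466 / 7 = 2.780857… → 2.78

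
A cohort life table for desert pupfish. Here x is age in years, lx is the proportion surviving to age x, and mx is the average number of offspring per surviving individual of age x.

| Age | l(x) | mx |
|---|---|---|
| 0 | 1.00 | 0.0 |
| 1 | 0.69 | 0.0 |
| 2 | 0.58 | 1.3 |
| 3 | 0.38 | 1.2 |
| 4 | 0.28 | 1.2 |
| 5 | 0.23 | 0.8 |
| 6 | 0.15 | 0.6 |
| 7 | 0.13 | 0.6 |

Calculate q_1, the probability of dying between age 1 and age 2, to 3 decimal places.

q_1 = (l_1 − l_2) / l_1 = (0.69 − 0.58) / 0.69
     = 0.11 / 0.69 = 0.15942… → 0.159

0.159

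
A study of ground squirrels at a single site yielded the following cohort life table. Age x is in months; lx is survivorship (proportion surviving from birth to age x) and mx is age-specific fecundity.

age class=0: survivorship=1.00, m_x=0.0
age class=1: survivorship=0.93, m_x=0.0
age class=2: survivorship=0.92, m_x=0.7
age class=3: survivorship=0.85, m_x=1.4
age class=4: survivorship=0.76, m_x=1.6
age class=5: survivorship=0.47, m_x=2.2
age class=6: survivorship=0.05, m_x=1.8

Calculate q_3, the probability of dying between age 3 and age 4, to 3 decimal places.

q_3 = (l_3 − l_4) / l_3 = (0.85 − 0.76) / 0.85
     = 0.09 / 0.85 = 0.105882… → 0.106

0.106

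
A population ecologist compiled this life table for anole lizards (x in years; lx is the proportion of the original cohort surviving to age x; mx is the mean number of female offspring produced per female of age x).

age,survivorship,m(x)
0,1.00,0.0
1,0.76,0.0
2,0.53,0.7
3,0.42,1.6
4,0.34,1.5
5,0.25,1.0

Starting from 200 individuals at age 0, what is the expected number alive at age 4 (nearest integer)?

Expected survivors = N0 · l_4 = 200 × 0.34 = 68 → 68

68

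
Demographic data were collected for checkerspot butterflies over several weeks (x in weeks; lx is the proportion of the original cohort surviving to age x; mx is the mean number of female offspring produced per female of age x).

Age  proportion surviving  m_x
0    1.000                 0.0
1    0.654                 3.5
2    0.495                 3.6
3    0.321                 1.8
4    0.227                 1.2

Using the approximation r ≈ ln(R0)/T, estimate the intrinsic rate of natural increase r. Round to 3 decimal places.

0.904

R0 = Σ lx·mx = 0 + 2.289 + 1.782 + 0.5778 + 0.2724 = 4.9212
Σ x·lx·mx = 8.676; T = 8.676/4.9212 = 1.76298…
r ≈ ln(R0)/T = ln(4.9212)/1.76298… = 0.90389… → 0.904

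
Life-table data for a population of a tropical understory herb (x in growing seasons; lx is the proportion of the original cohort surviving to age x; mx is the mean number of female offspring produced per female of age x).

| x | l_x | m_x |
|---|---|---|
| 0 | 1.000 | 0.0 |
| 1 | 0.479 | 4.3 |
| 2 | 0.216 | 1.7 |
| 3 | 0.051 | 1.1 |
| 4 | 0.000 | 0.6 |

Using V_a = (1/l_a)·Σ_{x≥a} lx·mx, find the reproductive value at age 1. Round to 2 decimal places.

5.18

lx·mx for x ≥ 1: 2.0597, 0.3672, 0.0561, 0 → sum = 2.483
V_1 = 2.483 / l_1 = 2.483 / 0.479 = 5.183716… → 5.18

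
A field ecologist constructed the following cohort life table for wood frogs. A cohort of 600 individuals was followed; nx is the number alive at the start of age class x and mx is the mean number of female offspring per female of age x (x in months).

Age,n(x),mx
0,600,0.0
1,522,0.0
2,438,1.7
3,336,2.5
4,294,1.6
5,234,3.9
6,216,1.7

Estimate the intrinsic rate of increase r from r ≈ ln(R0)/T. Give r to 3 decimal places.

0.452

lx = nx/n0 = nx/600: 1, 0.87, 0.73, 0.56, 0.49, 0.39, 0.36
R0 = Σ lx·mx = 0 + 0 + 1.241 + 1.4 + 0.784 + 1.521 + 0.612 = 5.558
Σ x·lx·mx = 21.095; T = 21.095/5.558 = 3.79543…
r ≈ ln(R0)/T = ln(5.558)/3.79543… = 0.45192… → 0.452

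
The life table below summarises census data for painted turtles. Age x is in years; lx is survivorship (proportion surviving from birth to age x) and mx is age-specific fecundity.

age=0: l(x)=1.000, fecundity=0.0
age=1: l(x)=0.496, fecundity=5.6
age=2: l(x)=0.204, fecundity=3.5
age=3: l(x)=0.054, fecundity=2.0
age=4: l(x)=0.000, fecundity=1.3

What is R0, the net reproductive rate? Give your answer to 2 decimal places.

lx·mx by age: 0, 2.7776, 0.714, 0.108, 0
R0 = Σ lx·mx = 3.5996 → 3.60

3.60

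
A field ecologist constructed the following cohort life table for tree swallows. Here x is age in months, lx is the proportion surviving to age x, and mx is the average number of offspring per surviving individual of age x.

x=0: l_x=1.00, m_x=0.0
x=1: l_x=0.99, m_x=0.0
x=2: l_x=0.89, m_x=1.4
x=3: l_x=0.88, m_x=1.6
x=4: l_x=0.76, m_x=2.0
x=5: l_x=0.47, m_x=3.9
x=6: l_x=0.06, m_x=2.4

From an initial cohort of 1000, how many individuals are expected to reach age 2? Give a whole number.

890

Expected survivors = N0 · l_2 = 1000 × 0.89 = 890 → 890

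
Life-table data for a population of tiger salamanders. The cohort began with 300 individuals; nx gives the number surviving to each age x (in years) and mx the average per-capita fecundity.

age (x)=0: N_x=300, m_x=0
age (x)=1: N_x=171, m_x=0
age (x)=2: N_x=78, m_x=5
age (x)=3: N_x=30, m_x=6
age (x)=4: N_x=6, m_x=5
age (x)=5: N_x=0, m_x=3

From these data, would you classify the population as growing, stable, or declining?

lx = nx/n0 = nx/300: 1, 0.57, 0.26, 0.1, 0.02, 0
R0 = Σ lx·mx = 0 + 0 + 1.3 + 0.6 + 0.1 + 0 = 2
R0 > 1, so the population is growing.

growing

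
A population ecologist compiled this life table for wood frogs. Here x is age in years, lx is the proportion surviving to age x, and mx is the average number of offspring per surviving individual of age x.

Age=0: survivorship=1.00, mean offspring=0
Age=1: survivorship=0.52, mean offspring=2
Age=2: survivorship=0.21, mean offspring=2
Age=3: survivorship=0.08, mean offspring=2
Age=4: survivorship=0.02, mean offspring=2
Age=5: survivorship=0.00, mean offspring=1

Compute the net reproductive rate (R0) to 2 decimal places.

lx·mx by age: 0, 1.04, 0.42, 0.16, 0.04, 0
R0 = Σ lx·mx = 1.66 → 1.66

1.66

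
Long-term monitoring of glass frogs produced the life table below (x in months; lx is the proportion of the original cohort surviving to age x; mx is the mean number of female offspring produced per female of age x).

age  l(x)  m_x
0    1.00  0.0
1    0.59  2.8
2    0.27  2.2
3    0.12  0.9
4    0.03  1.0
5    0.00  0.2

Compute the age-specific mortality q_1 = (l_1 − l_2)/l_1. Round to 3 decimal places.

0.542

q_1 = (l_1 − l_2) / l_1 = (0.59 − 0.27) / 0.59
     = 0.32 / 0.59 = 0.542373… → 0.542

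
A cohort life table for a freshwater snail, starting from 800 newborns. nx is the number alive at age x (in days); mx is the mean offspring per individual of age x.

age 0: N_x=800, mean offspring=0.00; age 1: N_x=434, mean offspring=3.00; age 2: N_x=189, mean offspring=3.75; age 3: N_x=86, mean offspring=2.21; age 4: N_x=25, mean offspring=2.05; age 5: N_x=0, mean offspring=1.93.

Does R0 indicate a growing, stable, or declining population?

lx = nx/n0 = nx/800: 1, 0.5425, 0.23625, 0.1075, 0.03125, 0
R0 = Σ lx·mx = 0 + 1.6275 + 0.885938… + 0.237575 + 0.064063… + 0 = 2.815075…
R0 > 1, so the population is growing.

growing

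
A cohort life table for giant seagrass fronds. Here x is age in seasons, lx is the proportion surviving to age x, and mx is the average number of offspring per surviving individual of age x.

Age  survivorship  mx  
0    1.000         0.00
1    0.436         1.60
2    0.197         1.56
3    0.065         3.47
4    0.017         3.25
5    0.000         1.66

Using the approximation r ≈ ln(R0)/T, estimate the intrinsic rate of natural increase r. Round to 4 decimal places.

R0 = Σ lx·mx = 0 + 0.6976 + 0.30732 + 0.22555 + 0.05525 + 0 = 1.28572
Σ x·lx·mx = 2.20989; T = 2.20989/1.28572 = 1.7188…
r ≈ ln(R0)/T = ln(1.28572)/1.7188… = 0.146218… → 0.1462

0.1462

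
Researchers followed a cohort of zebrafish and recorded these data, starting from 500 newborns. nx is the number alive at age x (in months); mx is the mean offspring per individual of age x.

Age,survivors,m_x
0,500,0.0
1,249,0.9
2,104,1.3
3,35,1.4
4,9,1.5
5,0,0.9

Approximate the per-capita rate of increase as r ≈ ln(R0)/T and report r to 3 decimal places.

lx = nx/n0 = nx/500: 1, 0.498, 0.208, 0.07, 0.018, 0
R0 = Σ lx·mx = 0 + 0.4482 + 0.2704 + 0.098 + 0.027 + 0 = 0.8436
Σ x·lx·mx = 1.391; T = 1.391/0.8436 = 1.64889…
r ≈ ln(R0)/T = ln(0.8436)/1.64889… = -0.10315… → -0.103

-0.103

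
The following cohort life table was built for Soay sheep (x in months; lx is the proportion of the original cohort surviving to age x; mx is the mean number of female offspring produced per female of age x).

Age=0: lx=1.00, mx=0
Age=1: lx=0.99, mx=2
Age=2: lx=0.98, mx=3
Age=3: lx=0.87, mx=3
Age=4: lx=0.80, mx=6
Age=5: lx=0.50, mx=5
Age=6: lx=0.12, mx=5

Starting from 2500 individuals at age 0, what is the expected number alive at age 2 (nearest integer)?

2450

Expected survivors = N0 · l_2 = 2500 × 0.98 = 2450 → 2450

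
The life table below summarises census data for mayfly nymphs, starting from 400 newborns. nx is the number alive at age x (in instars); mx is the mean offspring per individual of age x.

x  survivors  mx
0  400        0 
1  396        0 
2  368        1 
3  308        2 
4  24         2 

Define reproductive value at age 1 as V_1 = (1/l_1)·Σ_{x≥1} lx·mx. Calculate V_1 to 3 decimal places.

2.606

lx = nx/n0 = nx/400: 1, 0.99, 0.92, 0.77, 0.06
lx·mx for x ≥ 1: 0, 0.92, 1.54, 0.12 → sum = 2.58
V_1 = 2.58 / l_1 = 2.58 / 0.99 = 2.606061… → 2.606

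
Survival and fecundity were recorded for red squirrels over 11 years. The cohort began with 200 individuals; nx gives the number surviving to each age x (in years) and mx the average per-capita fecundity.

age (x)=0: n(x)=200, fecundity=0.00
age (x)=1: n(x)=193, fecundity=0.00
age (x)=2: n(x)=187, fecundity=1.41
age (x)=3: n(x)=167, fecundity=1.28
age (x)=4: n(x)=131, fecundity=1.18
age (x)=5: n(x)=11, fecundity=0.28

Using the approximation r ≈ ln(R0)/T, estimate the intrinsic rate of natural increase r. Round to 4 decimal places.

0.4071

lx = nx/n0 = nx/200: 1, 0.965, 0.935, 0.835, 0.655, 0.055
R0 = Σ lx·mx = 0 + 0 + 1.31835 + 1.0688 + 0.7729 + 0.0154 = 3.17545
Σ x·lx·mx = 9.0117; T = 9.0117/3.17545 = 2.83793…
r ≈ ln(R0)/T = ln(3.17545)/2.83793… = 0.407145… → 0.4071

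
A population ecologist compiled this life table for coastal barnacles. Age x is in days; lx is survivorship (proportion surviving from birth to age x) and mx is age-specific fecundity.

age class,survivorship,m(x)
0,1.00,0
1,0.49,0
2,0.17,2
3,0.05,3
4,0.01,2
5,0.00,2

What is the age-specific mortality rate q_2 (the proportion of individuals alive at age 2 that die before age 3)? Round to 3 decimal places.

0.706

q_2 = (l_2 − l_3) / l_2 = (0.17 − 0.05) / 0.17
     = 0.12 / 0.17 = 0.705882… → 0.706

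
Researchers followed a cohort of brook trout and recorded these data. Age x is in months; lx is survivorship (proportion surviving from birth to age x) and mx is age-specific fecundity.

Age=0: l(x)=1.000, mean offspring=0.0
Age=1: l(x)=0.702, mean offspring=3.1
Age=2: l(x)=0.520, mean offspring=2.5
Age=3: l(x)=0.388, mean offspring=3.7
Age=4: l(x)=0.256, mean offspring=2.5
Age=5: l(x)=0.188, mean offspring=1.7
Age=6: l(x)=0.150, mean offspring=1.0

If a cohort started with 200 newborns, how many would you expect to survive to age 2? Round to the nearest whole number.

Expected survivors = N0 · l_2 = 200 × 0.520 = 104 → 104

104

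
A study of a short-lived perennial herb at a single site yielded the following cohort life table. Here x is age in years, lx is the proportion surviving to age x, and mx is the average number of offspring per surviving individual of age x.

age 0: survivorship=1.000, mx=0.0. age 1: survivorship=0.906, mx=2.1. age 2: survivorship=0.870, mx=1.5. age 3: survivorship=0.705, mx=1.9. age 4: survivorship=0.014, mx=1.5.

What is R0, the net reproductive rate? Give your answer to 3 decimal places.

4.568

lx·mx by age: 0, 1.9026, 1.305, 1.3395, 0.021
R0 = Σ lx·mx = 4.5681 → 4.568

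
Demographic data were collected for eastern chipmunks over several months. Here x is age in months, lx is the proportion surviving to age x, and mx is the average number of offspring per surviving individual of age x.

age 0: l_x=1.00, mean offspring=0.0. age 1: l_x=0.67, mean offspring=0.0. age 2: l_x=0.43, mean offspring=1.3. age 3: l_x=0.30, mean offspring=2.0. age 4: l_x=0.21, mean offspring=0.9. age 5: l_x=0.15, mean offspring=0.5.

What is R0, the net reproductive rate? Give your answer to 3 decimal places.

lx·mx by age: 0, 0, 0.559, 0.6, 0.189, 0.075
R0 = Σ lx·mx = 1.423 → 1.423

1.423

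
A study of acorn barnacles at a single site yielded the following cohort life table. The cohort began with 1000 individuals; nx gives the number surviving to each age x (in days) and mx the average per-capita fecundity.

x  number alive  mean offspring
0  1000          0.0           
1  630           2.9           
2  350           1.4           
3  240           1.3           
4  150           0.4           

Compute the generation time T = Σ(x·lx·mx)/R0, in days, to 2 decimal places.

lx = nx/n0 = nx/1000: 1, 0.63, 0.35, 0.24, 0.15
lx·mx: 0, 1.827, 0.49, 0.312, 0.06 → R0 = 2.689
x·lx·mx: 0, 1.827, 0.98, 0.936, 0.24 → Σ = 3.983
T = 3.983 / 2.689 = 1.48122… → 1.48

1.48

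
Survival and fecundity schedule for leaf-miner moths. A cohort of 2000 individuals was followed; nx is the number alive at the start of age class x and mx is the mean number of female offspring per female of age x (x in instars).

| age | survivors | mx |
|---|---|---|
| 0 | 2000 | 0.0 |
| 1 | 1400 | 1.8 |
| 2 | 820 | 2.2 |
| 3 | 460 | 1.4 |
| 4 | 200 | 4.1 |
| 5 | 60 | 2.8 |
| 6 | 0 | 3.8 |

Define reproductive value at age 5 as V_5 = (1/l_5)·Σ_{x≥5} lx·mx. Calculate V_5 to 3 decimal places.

2.800

lx = nx/n0 = nx/2000: 1, 0.7, 0.41, 0.23, 0.1, 0.03, 0
lx·mx for x ≥ 5: 0.084, 0 → sum = 0.084
V_5 = 0.084 / l_5 = 0.084 / 0.03 = 2.8 → 2.800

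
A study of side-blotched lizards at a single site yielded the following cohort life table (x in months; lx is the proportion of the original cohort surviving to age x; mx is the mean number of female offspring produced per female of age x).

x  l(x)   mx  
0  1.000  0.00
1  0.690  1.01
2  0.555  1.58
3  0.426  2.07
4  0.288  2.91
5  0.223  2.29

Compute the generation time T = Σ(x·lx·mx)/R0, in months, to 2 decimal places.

lx·mx: 0, 0.6969, 0.8769, 0.88182, 0.83808, 0.51067 → R0 = 3.80437
x·lx·mx: 0, 0.6969, 1.7538, 2.64546, 3.35232, 2.55335 → Σ = 11.00183
T = 11.00183 / 3.80437 = 2.891893… → 2.89

2.89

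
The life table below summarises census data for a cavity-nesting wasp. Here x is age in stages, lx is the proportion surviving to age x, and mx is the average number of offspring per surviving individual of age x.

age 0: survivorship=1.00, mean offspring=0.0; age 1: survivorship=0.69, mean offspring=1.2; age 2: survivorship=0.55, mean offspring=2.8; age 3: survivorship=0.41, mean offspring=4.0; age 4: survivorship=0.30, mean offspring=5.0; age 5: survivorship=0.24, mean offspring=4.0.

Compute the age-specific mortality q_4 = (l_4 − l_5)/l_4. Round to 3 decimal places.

0.200

q_4 = (l_4 − l_5) / l_4 = (0.3 − 0.24) / 0.3
     = 0.06 / 0.3 = 0.2 → 0.200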